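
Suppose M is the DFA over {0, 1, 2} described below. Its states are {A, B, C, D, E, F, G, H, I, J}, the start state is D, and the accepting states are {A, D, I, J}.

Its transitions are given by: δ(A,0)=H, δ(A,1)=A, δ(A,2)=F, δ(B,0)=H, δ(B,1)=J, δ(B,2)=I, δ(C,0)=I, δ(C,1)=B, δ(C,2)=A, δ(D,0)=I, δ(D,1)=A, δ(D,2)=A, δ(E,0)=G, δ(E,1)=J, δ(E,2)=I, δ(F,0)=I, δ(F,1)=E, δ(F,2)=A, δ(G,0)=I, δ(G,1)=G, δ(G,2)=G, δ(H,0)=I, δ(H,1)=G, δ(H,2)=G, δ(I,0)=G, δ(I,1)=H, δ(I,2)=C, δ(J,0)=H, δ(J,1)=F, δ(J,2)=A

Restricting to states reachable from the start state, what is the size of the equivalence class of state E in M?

2

Initial partition by acceptance: {A,D,I,J} | {B,C,E,F,G,H}.
Split {A,D,I,J} by δ(·,0) → {A,I,J} and {D}.
Refine {A,I,J} on symbol 1: members go to different blocks, giving {I,J} and {A}.
Split {I,J} by δ(·,2) → {I} and {J}.
Refine {B,C,E,F,G,H} on symbol 0: members go to different blocks, giving {C,F,G,H} and {B,E}.
Refine {C,F,G,H} on symbol 1: members go to different blocks, giving {C,F} and {G,H}.
The partition is now stable with 7 blocks: {I} | {C,F} | {D} | {A} | {J} | {B,E} | {G,H}.
State E belongs to the block {B,E}, which has 2 states.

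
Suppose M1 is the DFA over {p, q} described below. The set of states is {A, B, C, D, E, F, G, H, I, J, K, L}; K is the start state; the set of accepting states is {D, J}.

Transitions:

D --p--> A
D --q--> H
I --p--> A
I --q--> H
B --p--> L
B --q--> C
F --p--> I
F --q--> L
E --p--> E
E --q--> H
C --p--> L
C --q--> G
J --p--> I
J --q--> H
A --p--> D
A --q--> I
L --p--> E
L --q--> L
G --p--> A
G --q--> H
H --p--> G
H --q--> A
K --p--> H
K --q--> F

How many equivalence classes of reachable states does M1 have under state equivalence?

8

Reachable states from the start: {A,D,E,F,G,H,I,K,L}. Unreachable: {B,C,J} — drop them.
Initial partition by acceptance: {D} | {A,E,F,G,H,I,K,L}.
On input p, block {A,E,F,G,H,I,K,L} splits into {E,F,G,H,I,K,L} and {A}.
On input p, block {E,F,G,H,I,K,L} splits into {E,F,H,K,L} and {G,I}.
Refine {E,F,H,K,L} on symbol p: members go to different blocks, giving {E,K,L} and {F,H}.
Refine {E,K,L} on symbol p: members go to different blocks, giving {E,L} and {K}.
Split {E,L} by δ(·,q) → {E} and {L}.
On input q, block {F,H} splits into {F} and {H}.
No further refinement is possible. Final partition (8 blocks): {D} | {E} | {A} | {G,I} | {F} | {K} | {L} | {H}.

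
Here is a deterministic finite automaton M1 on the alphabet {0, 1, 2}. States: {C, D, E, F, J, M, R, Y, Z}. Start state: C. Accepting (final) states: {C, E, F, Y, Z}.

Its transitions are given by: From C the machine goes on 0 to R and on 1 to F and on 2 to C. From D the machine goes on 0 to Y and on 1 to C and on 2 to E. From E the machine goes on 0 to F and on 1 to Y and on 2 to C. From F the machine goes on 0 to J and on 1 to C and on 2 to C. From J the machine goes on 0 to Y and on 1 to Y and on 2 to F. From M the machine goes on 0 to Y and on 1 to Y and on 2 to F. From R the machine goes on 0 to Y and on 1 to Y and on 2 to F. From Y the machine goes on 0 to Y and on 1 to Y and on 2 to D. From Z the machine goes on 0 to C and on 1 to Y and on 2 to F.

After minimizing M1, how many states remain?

5

First remove the unreachable states {M,Z}; 7 states remain.
Initial partition by acceptance: {C,E,F,Y} | {D,J,R}.
On input 0, block {C,E,F,Y} splits into {C,F} and {E,Y}.
On input 1, block {D,J,R} splits into {J,R} and {D}.
On input 0, block {E,Y} splits into {E} and {Y}.
No further refinement is possible. Final partition (5 blocks): {C,F} | {J,R} | {E} | {D} | {Y}.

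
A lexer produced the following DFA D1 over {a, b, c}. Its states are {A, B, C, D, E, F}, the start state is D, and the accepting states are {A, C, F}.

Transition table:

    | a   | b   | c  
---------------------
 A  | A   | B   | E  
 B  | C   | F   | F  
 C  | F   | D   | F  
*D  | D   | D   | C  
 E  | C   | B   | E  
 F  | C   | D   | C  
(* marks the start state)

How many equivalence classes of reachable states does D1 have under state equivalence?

First remove the unreachable states {A,B,E}; 3 states remain.
P0 = {C,F} | {D}.
No further refinement is possible. Final partition (2 blocks): {C,F} | {D}.

2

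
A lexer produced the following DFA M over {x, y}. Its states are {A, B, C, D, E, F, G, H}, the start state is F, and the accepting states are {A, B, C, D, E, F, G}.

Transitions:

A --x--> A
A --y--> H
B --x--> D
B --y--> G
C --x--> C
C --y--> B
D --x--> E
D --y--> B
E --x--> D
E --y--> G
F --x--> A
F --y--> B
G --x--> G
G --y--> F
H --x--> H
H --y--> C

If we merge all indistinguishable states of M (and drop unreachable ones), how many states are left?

7

All states are reachable from the start state.
Initial partition by acceptance: {A,B,C,D,E,F,G} | {H}.
Split {A,B,C,D,E,F,G} by δ(·,y) → {B,C,D,E,F,G} and {A}.
Refine {B,C,D,E,F,G} on symbol x: members go to different blocks, giving {B,C,D,E,G} and {F}.
Split {B,C,D,E,G} by δ(·,y) → {B,C,D,E} and {G}.
Refine {B,C,D,E} on symbol y: members go to different blocks, giving {B,E} and {C,D}.
Refine {C,D} on symbol x: members go to different blocks, giving {C} and {D}.
Stable partition: {B,E} | {H} | {A} | {F} | {G} | {C} | {D} — 7 equivalence classes.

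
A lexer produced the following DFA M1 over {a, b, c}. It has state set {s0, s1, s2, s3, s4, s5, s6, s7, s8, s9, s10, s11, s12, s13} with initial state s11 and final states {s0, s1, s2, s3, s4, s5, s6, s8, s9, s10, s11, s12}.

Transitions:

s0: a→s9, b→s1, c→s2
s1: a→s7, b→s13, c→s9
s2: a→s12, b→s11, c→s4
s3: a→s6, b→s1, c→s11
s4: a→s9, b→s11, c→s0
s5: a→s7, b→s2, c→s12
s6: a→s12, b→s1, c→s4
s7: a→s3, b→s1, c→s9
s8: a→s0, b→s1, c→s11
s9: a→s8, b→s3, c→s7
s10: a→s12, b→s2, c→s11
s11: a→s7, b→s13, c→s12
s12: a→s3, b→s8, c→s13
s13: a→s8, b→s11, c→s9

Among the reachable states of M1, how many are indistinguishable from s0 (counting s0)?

4

States {s5,s10} cannot be reached from the start state, so discard them.
P0 = {s0,s1,s2,s3,s4,s6,s8,s9,s11,s12} | {s7,s13}.
Split {s0,s1,s2,s3,s4,s6,s8,s9,s11,s12} by δ(·,a) → {s0,s2,s3,s4,s6,s8,s9,s12} and {s1,s11}.
On input b, block {s0,s2,s3,s4,s6,s8,s9,s12} splits into {s0,s2,s3,s4,s6,s8} and {s9,s12}.
Refine {s0,s2,s3,s4,s6,s8} on symbol a: members go to different blocks, giving {s0,s2,s4,s6} and {s3,s8}.
Stable partition: {s0,s2,s4,s6} | {s7,s13} | {s1,s11} | {s9,s12} | {s3,s8} — 5 equivalence classes.
The equivalence class containing s0 is {s0,s2,s4,s6}, of size 4.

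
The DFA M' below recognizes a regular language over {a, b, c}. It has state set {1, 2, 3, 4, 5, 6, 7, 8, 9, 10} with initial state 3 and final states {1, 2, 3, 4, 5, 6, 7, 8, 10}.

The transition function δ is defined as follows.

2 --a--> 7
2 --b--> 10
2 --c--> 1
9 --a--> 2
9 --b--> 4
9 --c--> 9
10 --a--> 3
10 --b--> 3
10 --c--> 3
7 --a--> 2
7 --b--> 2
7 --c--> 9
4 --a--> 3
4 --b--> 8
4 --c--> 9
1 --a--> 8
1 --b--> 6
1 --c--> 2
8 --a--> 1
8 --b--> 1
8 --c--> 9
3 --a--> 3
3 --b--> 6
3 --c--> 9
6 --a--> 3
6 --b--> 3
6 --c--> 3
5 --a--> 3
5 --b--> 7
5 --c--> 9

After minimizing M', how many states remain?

First remove the unreachable states {5}; 9 states remain.
Initial partition by acceptance: {1,2,3,4,6,7,8,10} | {9}.
Split {1,2,3,4,6,7,8,10} by δ(·,c) → {1,2,6,10} and {3,4,7,8}.
On input b, block {1,2,6,10} splits into {1,2} and {6,10}.
Refine {3,4,7,8} on symbol a: members go to different blocks, giving {3,4} and {7,8}.
Split {3,4} by δ(·,b) → {3} and {4}.
No further refinement is possible. Final partition (6 blocks): {1,2} | {9} | {3} | {6,10} | {7,8} | {4}.

6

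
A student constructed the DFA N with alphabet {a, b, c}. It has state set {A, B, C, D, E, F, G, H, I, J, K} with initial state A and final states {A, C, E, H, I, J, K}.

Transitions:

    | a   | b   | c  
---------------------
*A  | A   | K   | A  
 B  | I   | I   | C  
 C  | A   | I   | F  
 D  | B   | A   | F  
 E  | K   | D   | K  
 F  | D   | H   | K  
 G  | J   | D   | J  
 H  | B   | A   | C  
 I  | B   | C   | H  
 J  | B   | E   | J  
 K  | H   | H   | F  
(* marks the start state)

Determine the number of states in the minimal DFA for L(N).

8

First remove the unreachable states {E,G,J}; 8 states remain.
P0 = {A,C,H,I,K} | {B,D,F}.
Refine {A,C,H,I,K} on symbol a: members go to different blocks, giving {A,C,K} and {H,I}.
Split {A,C,K} by δ(·,a) → {A,C} and {K}.
Refine {A,C} on symbol b: members go to different blocks, giving {A} and {C}.
On input a, block {B,D,F} splits into {D,F} and {B}.
Refine {D,F} on symbol a: members go to different blocks, giving {D} and {F}.
Refine {H,I} on symbol b: members go to different blocks, giving {H} and {I}.
The partition is now stable with 8 blocks: {A} | {D} | {H} | {K} | {C} | {B} | {F} | {I}.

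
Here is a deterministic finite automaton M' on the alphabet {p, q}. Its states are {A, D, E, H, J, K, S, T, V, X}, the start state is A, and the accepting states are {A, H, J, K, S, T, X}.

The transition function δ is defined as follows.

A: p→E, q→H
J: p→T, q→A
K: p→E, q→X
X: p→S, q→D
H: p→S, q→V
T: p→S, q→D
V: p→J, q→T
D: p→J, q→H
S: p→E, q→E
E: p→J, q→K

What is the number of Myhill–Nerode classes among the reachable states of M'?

6

All states are reachable from the start state.
P0 = {A,H,J,K,S,T,X} | {D,E,V}.
On input p, block {A,H,J,K,S,T,X} splits into {H,J,T,X} and {A,K,S}.
Split {H,J,T,X} by δ(·,p) → {H,T,X} and {J}.
Split {D,E,V} by δ(·,q) → {D,V} and {E}.
Refine {A,K,S} on symbol q: members go to different blocks, giving {A,K} and {S}.
The partition is now stable with 6 blocks: {H,T,X} | {D,V} | {A,K} | {J} | {E} | {S}.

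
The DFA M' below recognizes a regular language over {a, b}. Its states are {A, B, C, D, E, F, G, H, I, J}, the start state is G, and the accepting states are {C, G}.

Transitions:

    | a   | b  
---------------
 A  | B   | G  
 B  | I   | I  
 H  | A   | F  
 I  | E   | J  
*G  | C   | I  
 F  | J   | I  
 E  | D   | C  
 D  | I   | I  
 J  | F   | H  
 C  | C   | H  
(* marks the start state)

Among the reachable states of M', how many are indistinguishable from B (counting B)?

Every state is reachable, so we keep all 10.
P0 = {C,G} | {A,B,D,E,F,H,I,J}.
Split {A,B,D,E,F,H,I,J} by δ(·,b) → {B,D,F,H,I,J} and {A,E}.
Refine {B,D,F,H,I,J} on symbol a: members go to different blocks, giving {B,D,F,J} and {H,I}.
On input a, block {B,D,F,J} splits into {B,D} and {F,J}.
The partition is now stable with 5 blocks: {C,G} | {B,D} | {A,E} | {H,I} | {F,J}.
The equivalence class containing B is {B,D}, of size 2.

2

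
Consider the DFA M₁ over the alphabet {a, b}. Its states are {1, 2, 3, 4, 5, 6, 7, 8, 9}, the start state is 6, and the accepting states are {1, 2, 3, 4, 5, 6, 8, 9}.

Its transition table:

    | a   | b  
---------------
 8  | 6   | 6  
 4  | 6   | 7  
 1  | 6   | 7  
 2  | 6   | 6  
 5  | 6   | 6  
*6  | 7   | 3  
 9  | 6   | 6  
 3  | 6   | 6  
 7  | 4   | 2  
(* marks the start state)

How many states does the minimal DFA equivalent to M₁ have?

4

States {1,5,8,9} cannot be reached from the start state, so discard them.
Start with accepting vs non-accepting: {2,3,4,6} | {7}.
Refine {2,3,4,6} on symbol a: members go to different blocks, giving {2,3,4} and {6}.
Split {2,3,4} by δ(·,b) → {2,3} and {4}.
Stable partition: {2,3} | {7} | {6} | {4} — 4 equivalence classes.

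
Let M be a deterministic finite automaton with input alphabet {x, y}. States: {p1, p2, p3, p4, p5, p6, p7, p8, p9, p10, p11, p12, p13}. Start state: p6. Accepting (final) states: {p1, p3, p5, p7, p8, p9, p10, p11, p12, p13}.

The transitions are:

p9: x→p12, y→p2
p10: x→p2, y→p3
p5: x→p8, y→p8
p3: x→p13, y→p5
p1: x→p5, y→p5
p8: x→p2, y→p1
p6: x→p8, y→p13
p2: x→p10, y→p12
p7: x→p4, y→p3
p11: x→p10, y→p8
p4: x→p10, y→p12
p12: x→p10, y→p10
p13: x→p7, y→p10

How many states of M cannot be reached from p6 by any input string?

No path from p6 leads to p9, p11; the other 11 states are all reachable.

2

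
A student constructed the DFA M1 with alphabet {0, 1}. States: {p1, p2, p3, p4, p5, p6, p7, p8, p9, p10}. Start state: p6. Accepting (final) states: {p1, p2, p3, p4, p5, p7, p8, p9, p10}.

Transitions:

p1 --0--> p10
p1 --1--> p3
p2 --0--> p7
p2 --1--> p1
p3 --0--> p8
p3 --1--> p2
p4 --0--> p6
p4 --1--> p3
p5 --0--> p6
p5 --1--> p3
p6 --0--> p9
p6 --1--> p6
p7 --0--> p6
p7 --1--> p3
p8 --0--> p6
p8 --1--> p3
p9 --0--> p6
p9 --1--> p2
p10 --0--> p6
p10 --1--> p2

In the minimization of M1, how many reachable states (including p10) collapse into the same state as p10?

4

States {p4,p5} cannot be reached from the start state, so discard them.
P0 = {p1,p2,p3,p7,p8,p9,p10} | {p6}.
On input 0, block {p1,p2,p3,p7,p8,p9,p10} splits into {p7,p8,p9,p10} and {p1,p2,p3}.
Stable partition: {p7,p8,p9,p10} | {p6} | {p1,p2,p3} — 3 equivalence classes.
The equivalence class containing p10 is {p7,p8,p9,p10}, of size 4.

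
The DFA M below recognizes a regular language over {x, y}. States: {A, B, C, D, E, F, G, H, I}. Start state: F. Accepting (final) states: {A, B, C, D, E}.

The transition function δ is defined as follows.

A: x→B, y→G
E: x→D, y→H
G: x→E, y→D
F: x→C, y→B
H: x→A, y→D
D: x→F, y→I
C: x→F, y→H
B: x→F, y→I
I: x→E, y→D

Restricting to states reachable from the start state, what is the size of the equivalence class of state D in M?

3

Every state is reachable, so we keep all 9.
P0 = {A,B,C,D,E} | {F,G,H,I}.
On input x, block {A,B,C,D,E} splits into {B,C,D} and {A,E}.
Split {F,G,H,I} by δ(·,x) → {G,H,I} and {F}.
The partition is now stable with 4 blocks: {B,C,D} | {G,H,I} | {A,E} | {F}.
State D belongs to the block {B,C,D}, which has 3 states.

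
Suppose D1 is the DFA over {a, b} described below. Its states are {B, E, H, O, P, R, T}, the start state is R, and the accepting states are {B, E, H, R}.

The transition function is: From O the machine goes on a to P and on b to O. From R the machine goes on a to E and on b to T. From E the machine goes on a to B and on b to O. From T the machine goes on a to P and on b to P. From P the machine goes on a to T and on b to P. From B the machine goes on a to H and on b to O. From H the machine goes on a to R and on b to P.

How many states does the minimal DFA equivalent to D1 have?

Every state is reachable, so we keep all 7.
P0 = {B,E,H,R} | {O,P,T}.
Stable partition: {B,E,H,R} | {O,P,T} — 2 equivalence classes.

2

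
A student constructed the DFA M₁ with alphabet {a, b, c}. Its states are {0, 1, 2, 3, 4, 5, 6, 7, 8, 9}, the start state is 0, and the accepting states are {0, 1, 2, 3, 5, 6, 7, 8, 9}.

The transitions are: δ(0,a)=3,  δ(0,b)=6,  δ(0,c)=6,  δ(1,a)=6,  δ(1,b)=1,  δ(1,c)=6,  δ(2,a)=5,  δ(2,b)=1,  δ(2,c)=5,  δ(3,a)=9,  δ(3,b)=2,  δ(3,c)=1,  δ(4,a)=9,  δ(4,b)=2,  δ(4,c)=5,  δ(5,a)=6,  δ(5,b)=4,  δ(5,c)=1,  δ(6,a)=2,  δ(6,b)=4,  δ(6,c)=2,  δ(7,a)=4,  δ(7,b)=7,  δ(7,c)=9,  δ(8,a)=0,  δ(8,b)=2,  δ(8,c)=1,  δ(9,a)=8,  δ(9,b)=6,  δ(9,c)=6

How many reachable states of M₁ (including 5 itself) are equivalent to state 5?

States {7} cannot be reached from the start state, so discard them.
Initial partition by acceptance: {0,1,2,3,5,6,8,9} | {4}.
On input b, block {0,1,2,3,5,6,8,9} splits into {0,1,2,3,8,9} and {5,6}.
On input a, block {0,1,2,3,8,9} splits into {0,3,8,9} and {1,2}.
On input b, block {0,3,8,9} splits into {0,9} and {3,8}.
Split {5,6} by δ(·,a) → {5} and {6}.
Refine {1,2} on symbol a: members go to different blocks, giving {1} and {2}.
Stable partition: {0,9} | {4} | {5} | {1} | {3,8} | {6} | {2} — 7 equivalence classes.
State 5 belongs to the block {5}, which has 1 states.

1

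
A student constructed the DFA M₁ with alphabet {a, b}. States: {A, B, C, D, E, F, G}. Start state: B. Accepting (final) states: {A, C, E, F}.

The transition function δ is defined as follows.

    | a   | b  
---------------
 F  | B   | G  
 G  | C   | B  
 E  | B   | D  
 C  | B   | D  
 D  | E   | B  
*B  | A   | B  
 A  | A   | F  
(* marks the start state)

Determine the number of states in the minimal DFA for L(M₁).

All states are reachable from the start state.
P0 = {A,C,E,F} | {B,D,G}.
On input a, block {A,C,E,F} splits into {C,E,F} and {A}.
Split {B,D,G} by δ(·,a) → {D,G} and {B}.
The partition is now stable with 4 blocks: {C,E,F} | {D,G} | {A} | {B}.

4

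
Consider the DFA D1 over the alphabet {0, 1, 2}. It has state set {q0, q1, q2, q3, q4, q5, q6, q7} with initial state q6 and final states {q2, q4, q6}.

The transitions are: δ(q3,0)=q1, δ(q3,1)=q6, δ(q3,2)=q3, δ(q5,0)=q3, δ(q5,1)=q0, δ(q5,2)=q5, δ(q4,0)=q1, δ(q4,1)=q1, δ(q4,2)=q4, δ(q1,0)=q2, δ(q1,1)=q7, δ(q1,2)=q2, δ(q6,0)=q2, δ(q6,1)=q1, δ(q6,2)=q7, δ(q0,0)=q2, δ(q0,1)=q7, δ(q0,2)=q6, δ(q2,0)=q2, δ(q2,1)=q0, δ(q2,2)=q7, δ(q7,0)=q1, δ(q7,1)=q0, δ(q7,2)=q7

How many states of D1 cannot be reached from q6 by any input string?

No path from q6 leads to q3, q4, q5; the other 5 states are all reachable.

3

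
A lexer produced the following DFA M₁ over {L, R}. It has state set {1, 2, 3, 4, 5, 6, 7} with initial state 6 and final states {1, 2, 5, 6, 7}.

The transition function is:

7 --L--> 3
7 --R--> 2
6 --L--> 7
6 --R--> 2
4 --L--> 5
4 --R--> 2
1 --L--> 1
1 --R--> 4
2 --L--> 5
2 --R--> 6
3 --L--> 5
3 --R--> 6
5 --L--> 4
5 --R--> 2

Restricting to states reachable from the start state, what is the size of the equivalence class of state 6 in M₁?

First remove the unreachable states {1}; 6 states remain.
Initial partition by acceptance: {2,5,6,7} | {3,4}.
On input L, block {2,5,6,7} splits into {2,6} and {5,7}.
Stable partition: {2,6} | {3,4} | {5,7} — 3 equivalence classes.
The equivalence class containing 6 is {2,6}, of size 2.

2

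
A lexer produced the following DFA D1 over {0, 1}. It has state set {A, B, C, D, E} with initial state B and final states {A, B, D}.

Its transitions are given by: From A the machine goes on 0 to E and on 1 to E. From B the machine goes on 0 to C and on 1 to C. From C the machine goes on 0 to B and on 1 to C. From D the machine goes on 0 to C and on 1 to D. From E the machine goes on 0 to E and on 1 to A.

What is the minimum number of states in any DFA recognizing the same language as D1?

First remove the unreachable states {A,D,E}; 2 states remain.
Initial partition by acceptance: {B} | {C}.
The partition is now stable with 2 blocks: {B} | {C}.

2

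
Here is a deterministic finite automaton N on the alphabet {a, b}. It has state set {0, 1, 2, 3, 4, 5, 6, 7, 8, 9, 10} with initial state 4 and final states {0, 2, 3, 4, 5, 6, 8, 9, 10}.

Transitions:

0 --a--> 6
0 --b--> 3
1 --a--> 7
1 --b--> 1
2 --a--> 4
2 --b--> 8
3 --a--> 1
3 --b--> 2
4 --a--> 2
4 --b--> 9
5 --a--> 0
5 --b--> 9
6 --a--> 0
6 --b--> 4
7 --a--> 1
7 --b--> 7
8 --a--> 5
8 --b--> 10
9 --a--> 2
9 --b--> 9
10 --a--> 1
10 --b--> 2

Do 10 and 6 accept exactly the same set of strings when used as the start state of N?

P0 = {0,2,3,4,5,6,8,9,10} | {1,7}.
On input a, block {0,2,3,4,5,6,8,9,10} splits into {0,2,4,5,6,8,9} and {3,10}.
Split {0,2,4,5,6,8,9} by δ(·,b) → {2,4,5,6,9} and {0,8}.
On input a, block {2,4,5,6,9} splits into {2,4,9} and {5,6}.
Split {2,4,9} by δ(·,b) → {4,9} and {2}.
Stable partition: {4,9} | {1,7} | {3,10} | {0,8} | {5,6} | {2} — 6 equivalence classes.
10 and 6 end up in different blocks, so they are distinguishable. For instance, the string 'a' is accepted from only 6.

No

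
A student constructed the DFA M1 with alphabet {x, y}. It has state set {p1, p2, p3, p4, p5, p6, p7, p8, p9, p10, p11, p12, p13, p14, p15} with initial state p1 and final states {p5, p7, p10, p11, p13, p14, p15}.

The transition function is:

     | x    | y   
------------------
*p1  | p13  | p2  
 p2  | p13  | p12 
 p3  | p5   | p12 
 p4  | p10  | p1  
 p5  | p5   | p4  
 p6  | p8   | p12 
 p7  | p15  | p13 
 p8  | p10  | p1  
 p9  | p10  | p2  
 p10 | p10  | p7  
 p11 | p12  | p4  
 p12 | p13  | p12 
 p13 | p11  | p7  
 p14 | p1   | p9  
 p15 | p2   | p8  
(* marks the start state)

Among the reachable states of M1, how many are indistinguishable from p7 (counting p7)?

First remove the unreachable states {p3,p5,p6,p9,p14}; 10 states remain.
Start with accepting vs non-accepting: {p7,p10,p11,p13,p15} | {p1,p2,p4,p8,p12}.
Refine {p7,p10,p11,p13,p15} on symbol x: members go to different blocks, giving {p7,p10,p13} and {p11,p15}.
Split {p7,p10,p13} by δ(·,x) → {p7,p13} and {p10}.
Refine {p1,p2,p4,p8,p12} on symbol x: members go to different blocks, giving {p1,p2,p12} and {p4,p8}.
The partition is now stable with 5 blocks: {p7,p13} | {p1,p2,p12} | {p11,p15} | {p10} | {p4,p8}.
The equivalence class containing p7 is {p7,p13}, of size 2.

2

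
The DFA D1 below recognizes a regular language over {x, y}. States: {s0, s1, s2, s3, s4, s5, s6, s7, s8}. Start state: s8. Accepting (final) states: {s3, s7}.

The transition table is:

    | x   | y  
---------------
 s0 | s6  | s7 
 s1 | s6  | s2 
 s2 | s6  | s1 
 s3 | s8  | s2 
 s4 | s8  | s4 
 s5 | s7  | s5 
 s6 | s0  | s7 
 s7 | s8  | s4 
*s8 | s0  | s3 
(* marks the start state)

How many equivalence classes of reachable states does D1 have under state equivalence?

States {s5} cannot be reached from the start state, so discard them.
P0 = {s3,s7} | {s0,s1,s2,s4,s6,s8}.
Split {s0,s1,s2,s4,s6,s8} by δ(·,y) → {s0,s6,s8} and {s1,s2,s4}.
Stable partition: {s3,s7} | {s0,s6,s8} | {s1,s2,s4} — 3 equivalence classes.

3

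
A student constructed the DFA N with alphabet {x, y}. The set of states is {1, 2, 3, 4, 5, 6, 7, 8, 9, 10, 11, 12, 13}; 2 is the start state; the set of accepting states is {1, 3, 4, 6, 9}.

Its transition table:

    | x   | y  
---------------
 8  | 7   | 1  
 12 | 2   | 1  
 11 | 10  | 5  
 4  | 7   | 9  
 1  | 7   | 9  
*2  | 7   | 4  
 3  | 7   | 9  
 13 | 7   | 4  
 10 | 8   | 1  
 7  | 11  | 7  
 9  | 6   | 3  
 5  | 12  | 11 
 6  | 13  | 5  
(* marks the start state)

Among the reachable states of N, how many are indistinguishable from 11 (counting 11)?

All states are reachable from the start state.
Initial partition by acceptance: {1,3,4,6,9} | {2,5,7,8,10,11,12,13}.
Refine {1,3,4,6,9} on symbol x: members go to different blocks, giving {1,3,4,6} and {9}.
Split {1,3,4,6} by δ(·,y) → {1,3,4} and {6}.
Split {2,5,7,8,10,11,12,13} by δ(·,y) → {2,8,10,12,13} and {5,7,11}.
Split {2,8,10,12,13} by δ(·,x) → {2,8,13} and {10,12}.
Split {5,7,11} by δ(·,x) → {5,11} and {7}.
Stable partition: {1,3,4} | {2,8,13} | {9} | {6} | {5,11} | {10,12} | {7} — 7 equivalence classes.
The equivalence class containing 11 is {5,11}, of size 2.

2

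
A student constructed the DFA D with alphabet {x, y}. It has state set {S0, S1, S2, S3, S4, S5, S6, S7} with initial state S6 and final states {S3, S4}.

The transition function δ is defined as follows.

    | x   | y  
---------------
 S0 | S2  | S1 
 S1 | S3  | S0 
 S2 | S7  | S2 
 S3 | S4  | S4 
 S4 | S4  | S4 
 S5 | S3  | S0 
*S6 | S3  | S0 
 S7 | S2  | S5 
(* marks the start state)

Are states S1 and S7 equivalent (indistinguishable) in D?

Initial partition by acceptance: {S3,S4} | {S0,S1,S2,S5,S6,S7}.
Refine {S0,S1,S2,S5,S6,S7} on symbol x: members go to different blocks, giving {S0,S2,S7} and {S1,S5,S6}.
Refine {S0,S2,S7} on symbol y: members go to different blocks, giving {S0,S7} and {S2}.
No further refinement is possible. Final partition (4 blocks): {S3,S4} | {S0,S7} | {S1,S5,S6} | {S2}.
S1 and S7 end up in different blocks, so they are distinguishable. For instance, the string 'x' is accepted from only S1.

No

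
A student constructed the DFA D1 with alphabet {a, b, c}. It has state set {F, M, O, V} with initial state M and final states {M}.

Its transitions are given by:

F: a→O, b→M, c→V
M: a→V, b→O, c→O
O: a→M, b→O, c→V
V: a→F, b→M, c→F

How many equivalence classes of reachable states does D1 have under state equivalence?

All states are reachable from the start state.
Initial partition by acceptance: {M} | {F,O,V}.
On input a, block {F,O,V} splits into {F,V} and {O}.
Split {F,V} by δ(·,a) → {F} and {V}.
No further refinement is possible. Final partition (4 blocks): {M} | {F} | {O} | {V}.

4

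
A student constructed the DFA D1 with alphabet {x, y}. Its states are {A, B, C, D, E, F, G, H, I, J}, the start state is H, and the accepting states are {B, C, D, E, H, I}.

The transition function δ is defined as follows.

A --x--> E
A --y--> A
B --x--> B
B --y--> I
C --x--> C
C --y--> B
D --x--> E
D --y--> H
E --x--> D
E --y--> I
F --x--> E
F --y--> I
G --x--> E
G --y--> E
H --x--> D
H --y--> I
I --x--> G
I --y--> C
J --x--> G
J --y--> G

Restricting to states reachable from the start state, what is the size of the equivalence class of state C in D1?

1

Reachable states from the start: {B,C,D,E,G,H,I}. Unreachable: {A,F,J} — drop them.
Start with accepting vs non-accepting: {B,C,D,E,H,I} | {G}.
Refine {B,C,D,E,H,I} on symbol x: members go to different blocks, giving {B,C,D,E,H} and {I}.
On input y, block {B,C,D,E,H} splits into {B,E,H} and {C,D}.
Refine {B,E,H} on symbol x: members go to different blocks, giving {E,H} and {B}.
On input x, block {C,D} splits into {C} and {D}.
The partition is now stable with 6 blocks: {E,H} | {G} | {I} | {C} | {B} | {D}.
State C belongs to the block {C}, which has 1 states.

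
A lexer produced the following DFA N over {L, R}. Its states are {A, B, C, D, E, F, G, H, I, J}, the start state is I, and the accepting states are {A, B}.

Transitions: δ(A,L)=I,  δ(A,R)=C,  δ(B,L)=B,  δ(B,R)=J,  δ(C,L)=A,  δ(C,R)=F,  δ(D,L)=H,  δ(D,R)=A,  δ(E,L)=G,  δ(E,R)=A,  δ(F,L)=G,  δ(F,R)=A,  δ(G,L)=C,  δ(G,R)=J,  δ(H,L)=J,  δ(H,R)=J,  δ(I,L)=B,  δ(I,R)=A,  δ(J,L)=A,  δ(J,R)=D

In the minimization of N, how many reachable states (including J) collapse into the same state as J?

States {E} cannot be reached from the start state, so discard them.
P0 = {A,B} | {C,D,F,G,H,I,J}.
Refine {A,B} on symbol L: members go to different blocks, giving {A} and {B}.
On input L, block {C,D,F,G,H,I,J} splits into {D,F,G,H} and {C,J} and {I}.
Refine {D,F,G,H} on symbol L: members go to different blocks, giving {D,F} and {G,H}.
The partition is now stable with 6 blocks: {A} | {D,F} | {B} | {C,J} | {I} | {G,H}.
The equivalence class containing J is {C,J}, of size 2.

2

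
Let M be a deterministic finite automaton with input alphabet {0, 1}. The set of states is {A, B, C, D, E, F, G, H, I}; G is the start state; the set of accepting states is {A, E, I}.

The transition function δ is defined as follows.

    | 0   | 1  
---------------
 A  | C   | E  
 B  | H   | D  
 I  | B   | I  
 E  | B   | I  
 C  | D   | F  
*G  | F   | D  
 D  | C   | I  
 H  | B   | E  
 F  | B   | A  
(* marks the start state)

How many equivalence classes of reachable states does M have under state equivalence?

3

Every state is reachable, so we keep all 9.
Initial partition by acceptance: {A,E,I} | {B,C,D,F,G,H}.
Refine {B,C,D,F,G,H} on symbol 1: members go to different blocks, giving {B,C,G} and {D,F,H}.
No further refinement is possible. Final partition (3 blocks): {A,E,I} | {B,C,G} | {D,F,H}.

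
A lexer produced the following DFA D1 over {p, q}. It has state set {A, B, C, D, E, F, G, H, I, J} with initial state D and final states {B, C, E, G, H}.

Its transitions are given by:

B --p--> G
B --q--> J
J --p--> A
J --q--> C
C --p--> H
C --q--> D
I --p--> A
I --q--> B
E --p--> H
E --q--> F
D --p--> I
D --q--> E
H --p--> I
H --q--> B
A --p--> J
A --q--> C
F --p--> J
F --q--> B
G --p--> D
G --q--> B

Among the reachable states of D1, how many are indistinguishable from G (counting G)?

P0 = {B,C,E,G,H} | {A,D,F,I,J}.
On input p, block {B,C,E,G,H} splits into {B,C,E} and {G,H}.
No further refinement is possible. Final partition (3 blocks): {B,C,E} | {A,D,F,I,J} | {G,H}.
The equivalence class containing G is {G,H}, of size 2.

2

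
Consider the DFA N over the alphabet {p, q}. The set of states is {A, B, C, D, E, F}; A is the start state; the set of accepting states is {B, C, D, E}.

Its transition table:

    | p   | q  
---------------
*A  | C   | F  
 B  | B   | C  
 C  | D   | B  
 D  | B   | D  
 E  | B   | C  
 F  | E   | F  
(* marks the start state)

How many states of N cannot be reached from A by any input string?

0

Every one of the 6 states is reachable from A.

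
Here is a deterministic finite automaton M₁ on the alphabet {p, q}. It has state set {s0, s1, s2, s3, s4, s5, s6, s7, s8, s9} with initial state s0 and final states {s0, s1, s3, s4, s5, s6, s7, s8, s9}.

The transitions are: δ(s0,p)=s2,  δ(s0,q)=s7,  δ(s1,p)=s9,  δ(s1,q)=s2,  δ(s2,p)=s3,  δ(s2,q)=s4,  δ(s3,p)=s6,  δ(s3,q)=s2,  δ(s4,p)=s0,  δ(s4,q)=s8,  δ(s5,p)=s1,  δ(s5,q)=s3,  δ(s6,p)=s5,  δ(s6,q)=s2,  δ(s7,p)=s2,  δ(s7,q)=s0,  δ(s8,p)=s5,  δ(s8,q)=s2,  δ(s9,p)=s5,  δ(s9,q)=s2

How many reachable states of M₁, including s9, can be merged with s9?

3

P0 = {s0,s1,s3,s4,s5,s6,s7,s8,s9} | {s2}.
On input p, block {s0,s1,s3,s4,s5,s6,s7,s8,s9} splits into {s1,s3,s4,s5,s6,s8,s9} and {s0,s7}.
On input p, block {s1,s3,s4,s5,s6,s8,s9} splits into {s1,s3,s5,s6,s8,s9} and {s4}.
Split {s1,s3,s5,s6,s8,s9} by δ(·,q) → {s1,s3,s6,s8,s9} and {s5}.
Split {s1,s3,s6,s8,s9} by δ(·,p) → {s6,s8,s9} and {s1,s3}.
Stable partition: {s6,s8,s9} | {s2} | {s0,s7} | {s4} | {s5} | {s1,s3} — 6 equivalence classes.
The equivalence class containing s9 is {s6,s8,s9}, of size 3.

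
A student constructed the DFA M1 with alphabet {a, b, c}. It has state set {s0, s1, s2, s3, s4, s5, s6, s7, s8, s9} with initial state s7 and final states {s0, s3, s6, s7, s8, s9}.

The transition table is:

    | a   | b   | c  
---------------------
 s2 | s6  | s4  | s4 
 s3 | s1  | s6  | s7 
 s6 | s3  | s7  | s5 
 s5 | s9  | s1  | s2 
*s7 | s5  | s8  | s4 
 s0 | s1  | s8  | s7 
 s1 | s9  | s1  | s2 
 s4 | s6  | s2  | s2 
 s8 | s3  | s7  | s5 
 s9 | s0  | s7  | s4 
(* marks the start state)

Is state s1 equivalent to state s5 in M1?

Every state is reachable, so we keep all 10.
P0 = {s0,s3,s6,s7,s8,s9} | {s1,s2,s4,s5}.
Refine {s0,s3,s6,s7,s8,s9} on symbol a: members go to different blocks, giving {s0,s3,s7} and {s6,s8,s9}.
On input c, block {s0,s3,s7} splits into {s0,s3} and {s7}.
Stable partition: {s0,s3} | {s1,s2,s4,s5} | {s6,s8,s9} | {s7} — 4 equivalence classes.
s1 and s5 lie in the same block of the stable partition, so they are equivalent — no string distinguishes them.

Yes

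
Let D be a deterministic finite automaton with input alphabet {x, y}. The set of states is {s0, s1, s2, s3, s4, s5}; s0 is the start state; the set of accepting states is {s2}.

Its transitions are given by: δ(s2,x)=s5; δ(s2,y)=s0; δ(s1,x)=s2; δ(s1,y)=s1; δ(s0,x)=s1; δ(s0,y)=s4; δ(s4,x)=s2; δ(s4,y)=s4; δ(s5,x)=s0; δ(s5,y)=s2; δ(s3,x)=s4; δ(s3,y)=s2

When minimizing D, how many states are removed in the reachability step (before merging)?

No path from s0 leads to s3; the other 5 states are all reachable.

1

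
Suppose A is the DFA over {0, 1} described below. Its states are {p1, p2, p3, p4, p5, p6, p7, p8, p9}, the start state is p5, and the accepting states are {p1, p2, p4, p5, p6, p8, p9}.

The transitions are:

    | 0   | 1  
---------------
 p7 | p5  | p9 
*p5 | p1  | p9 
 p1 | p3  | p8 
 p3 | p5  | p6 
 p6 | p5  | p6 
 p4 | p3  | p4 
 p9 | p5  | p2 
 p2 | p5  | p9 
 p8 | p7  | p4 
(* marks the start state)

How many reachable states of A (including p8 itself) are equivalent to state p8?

3

Initial partition by acceptance: {p1,p2,p4,p5,p6,p8,p9} | {p3,p7}.
On input 0, block {p1,p2,p4,p5,p6,p8,p9} splits into {p2,p5,p6,p9} and {p1,p4,p8}.
Split {p2,p5,p6,p9} by δ(·,0) → {p2,p6,p9} and {p5}.
Stable partition: {p2,p6,p9} | {p3,p7} | {p1,p4,p8} | {p5} — 4 equivalence classes.
The equivalence class containing p8 is {p1,p4,p8}, of size 3.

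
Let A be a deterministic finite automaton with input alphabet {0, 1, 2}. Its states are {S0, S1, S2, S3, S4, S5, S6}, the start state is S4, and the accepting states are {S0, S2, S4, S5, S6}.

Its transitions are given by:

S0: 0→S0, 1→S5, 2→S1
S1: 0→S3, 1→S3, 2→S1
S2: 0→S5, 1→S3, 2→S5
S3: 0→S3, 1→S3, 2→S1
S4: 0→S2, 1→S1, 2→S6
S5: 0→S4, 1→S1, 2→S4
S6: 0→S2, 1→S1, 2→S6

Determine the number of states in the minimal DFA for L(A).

2

First remove the unreachable states {S0}; 6 states remain.
Initial partition by acceptance: {S2,S4,S5,S6} | {S1,S3}.
The partition is now stable with 2 blocks: {S2,S4,S5,S6} | {S1,S3}.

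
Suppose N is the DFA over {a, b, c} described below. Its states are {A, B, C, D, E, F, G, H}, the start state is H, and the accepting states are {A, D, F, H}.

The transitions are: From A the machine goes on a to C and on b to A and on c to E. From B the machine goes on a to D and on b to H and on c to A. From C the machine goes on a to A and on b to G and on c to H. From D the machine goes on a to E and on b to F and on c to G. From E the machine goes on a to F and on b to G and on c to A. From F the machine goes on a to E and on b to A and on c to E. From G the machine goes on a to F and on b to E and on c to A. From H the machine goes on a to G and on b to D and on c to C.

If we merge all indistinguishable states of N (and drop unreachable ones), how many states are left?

2

States {B} cannot be reached from the start state, so discard them.
Start with accepting vs non-accepting: {A,D,F,H} | {C,E,G}.
The partition is now stable with 2 blocks: {A,D,F,H} | {C,E,G}.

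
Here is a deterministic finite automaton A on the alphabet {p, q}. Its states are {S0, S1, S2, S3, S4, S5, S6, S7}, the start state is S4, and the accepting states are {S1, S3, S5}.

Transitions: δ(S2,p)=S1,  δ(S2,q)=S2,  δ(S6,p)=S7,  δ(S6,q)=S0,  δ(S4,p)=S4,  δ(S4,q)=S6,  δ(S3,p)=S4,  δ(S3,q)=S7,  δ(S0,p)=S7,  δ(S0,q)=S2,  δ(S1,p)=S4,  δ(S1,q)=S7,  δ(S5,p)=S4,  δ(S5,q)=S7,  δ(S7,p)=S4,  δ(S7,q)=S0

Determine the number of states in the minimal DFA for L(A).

6

States {S3,S5} cannot be reached from the start state, so discard them.
Start with accepting vs non-accepting: {S1} | {S0,S2,S4,S6,S7}.
Refine {S0,S2,S4,S6,S7} on symbol p: members go to different blocks, giving {S0,S4,S6,S7} and {S2}.
Refine {S0,S4,S6,S7} on symbol q: members go to different blocks, giving {S4,S6,S7} and {S0}.
On input q, block {S4,S6,S7} splits into {S6,S7} and {S4}.
Refine {S6,S7} on symbol p: members go to different blocks, giving {S6} and {S7}.
The partition is now stable with 6 blocks: {S1} | {S6} | {S2} | {S0} | {S4} | {S7}.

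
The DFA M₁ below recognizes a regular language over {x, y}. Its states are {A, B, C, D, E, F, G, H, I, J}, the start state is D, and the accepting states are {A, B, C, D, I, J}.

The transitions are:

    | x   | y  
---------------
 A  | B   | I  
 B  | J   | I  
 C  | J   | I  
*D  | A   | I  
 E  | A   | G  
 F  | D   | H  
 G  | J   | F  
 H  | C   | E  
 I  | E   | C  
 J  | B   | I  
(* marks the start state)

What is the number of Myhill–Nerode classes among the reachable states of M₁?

3

All states are reachable from the start state.
Initial partition by acceptance: {A,B,C,D,I,J} | {E,F,G,H}.
Refine {A,B,C,D,I,J} on symbol x: members go to different blocks, giving {A,B,C,D,J} and {I}.
Stable partition: {A,B,C,D,J} | {E,F,G,H} | {I} — 3 equivalence classes.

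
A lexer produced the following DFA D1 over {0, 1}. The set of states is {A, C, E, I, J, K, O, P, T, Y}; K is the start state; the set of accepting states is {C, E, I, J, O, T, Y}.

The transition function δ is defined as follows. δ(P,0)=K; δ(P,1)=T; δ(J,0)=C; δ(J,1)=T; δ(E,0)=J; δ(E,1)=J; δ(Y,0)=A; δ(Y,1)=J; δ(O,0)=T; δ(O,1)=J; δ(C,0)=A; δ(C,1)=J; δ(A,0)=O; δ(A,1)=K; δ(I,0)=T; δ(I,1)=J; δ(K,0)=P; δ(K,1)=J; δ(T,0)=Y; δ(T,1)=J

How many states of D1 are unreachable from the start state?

2

Starting at K and following transitions, the reachable set is {A, C, J, K, O, P, T, Y}. That leaves E, I unreachable — 2 in total.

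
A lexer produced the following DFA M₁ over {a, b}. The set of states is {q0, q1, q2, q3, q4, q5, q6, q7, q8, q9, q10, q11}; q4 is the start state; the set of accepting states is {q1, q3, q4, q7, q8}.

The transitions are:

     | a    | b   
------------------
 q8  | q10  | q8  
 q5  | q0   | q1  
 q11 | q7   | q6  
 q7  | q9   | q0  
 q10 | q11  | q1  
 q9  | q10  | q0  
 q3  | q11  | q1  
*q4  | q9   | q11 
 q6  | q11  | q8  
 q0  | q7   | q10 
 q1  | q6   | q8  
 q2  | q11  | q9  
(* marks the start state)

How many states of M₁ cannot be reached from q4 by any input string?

3

No path from q4 leads to q2, q3, q5; the other 9 states are all reachable.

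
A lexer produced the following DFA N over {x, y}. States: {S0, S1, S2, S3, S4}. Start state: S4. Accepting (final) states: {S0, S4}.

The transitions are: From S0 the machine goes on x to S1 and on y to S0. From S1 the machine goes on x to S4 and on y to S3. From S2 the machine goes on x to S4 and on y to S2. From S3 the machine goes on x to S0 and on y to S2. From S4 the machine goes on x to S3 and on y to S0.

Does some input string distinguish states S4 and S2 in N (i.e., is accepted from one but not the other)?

Yes

Start with accepting vs non-accepting: {S0,S4} | {S1,S2,S3}.
The partition is now stable with 2 blocks: {S0,S4} | {S1,S2,S3}.
S4 and S2 end up in different blocks, so they are distinguishable. For instance, the string 'ε' is accepted from only S4.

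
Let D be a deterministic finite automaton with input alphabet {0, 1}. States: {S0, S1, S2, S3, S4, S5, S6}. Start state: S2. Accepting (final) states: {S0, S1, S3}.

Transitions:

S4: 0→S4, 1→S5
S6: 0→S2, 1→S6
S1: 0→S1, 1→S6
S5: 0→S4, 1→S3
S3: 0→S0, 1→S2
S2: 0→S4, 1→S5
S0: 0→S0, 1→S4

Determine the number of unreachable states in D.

2

BFS from S2 reaches {S0, S2, S3, S4, S5}; the 2 state(s) S1, S6 are never visited.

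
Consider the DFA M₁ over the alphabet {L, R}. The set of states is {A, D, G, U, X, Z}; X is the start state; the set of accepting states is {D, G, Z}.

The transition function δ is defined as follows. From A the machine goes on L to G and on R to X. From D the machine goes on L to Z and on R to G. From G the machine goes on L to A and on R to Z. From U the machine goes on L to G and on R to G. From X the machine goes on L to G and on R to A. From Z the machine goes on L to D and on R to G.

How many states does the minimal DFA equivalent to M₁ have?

3

States {U} cannot be reached from the start state, so discard them.
Initial partition by acceptance: {D,G,Z} | {A,X}.
Refine {D,G,Z} on symbol L: members go to different blocks, giving {D,Z} and {G}.
The partition is now stable with 3 blocks: {D,Z} | {A,X} | {G}.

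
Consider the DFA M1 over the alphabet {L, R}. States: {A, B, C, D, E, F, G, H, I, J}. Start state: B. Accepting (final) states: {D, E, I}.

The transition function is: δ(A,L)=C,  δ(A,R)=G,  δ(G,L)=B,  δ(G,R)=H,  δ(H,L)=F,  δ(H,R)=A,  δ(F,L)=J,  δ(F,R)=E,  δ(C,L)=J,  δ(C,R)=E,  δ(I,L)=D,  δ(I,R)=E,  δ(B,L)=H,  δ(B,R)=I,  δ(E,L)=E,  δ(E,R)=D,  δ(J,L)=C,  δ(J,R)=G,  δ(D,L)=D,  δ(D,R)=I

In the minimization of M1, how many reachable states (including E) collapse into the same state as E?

3

Every state is reachable, so we keep all 10.
Initial partition by acceptance: {D,E,I} | {A,B,C,F,G,H,J}.
Split {A,B,C,F,G,H,J} by δ(·,R) → {A,G,H,J} and {B,C,F}.
Stable partition: {D,E,I} | {A,G,H,J} | {B,C,F} — 3 equivalence classes.
The equivalence class containing E is {D,E,I}, of size 3.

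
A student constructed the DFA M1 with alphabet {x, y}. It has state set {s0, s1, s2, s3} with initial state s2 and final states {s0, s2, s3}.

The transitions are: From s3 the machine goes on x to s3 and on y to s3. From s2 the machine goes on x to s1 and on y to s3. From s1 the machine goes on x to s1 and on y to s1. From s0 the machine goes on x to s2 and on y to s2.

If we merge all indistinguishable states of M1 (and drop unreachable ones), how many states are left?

3

First remove the unreachable states {s0}; 3 states remain.
Initial partition by acceptance: {s2,s3} | {s1}.
Split {s2,s3} by δ(·,x) → {s2} and {s3}.
The partition is now stable with 3 blocks: {s2} | {s1} | {s3}.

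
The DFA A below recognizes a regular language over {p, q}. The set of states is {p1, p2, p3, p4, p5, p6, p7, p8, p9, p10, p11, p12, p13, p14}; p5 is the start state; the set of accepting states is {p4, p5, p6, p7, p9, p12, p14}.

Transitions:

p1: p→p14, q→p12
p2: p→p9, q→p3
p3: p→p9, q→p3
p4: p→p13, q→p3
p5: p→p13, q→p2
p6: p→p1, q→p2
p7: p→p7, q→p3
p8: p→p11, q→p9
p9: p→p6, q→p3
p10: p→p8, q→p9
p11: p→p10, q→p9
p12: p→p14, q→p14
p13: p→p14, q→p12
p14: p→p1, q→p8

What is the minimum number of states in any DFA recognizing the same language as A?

First remove the unreachable states {p4,p7}; 12 states remain.
P0 = {p5,p6,p9,p12,p14} | {p1,p2,p3,p8,p10,p11,p13}.
Split {p5,p6,p9,p12,p14} by δ(·,p) → {p5,p6,p14} and {p9,p12}.
Refine {p1,p2,p3,p8,p10,p11,p13} on symbol p: members go to different blocks, giving {p8,p10,p11} and {p1,p13} and {p2,p3}.
Refine {p5,p6,p14} on symbol q: members go to different blocks, giving {p5,p6} and {p14}.
Split {p9,p12} by δ(·,p) → {p9} and {p12}.
The partition is now stable with 7 blocks: {p5,p6} | {p8,p10,p11} | {p9} | {p1,p13} | {p2,p3} | {p14} | {p12}.

7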